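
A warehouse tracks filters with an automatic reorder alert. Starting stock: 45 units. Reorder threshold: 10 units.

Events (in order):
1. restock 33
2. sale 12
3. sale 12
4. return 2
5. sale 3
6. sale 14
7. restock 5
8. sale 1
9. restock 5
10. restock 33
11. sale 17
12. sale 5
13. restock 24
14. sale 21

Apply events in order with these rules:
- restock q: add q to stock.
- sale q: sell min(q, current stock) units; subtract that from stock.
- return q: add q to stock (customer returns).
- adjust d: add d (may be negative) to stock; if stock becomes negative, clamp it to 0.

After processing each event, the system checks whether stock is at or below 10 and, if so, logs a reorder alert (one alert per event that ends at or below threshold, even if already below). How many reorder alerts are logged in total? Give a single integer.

Processing events:
Start: stock = 45
  Event 1 (restock 33): 45 + 33 = 78
  Event 2 (sale 12): sell min(12,78)=12. stock: 78 - 12 = 66. total_sold = 12
  Event 3 (sale 12): sell min(12,66)=12. stock: 66 - 12 = 54. total_sold = 24
  Event 4 (return 2): 54 + 2 = 56
  Event 5 (sale 3): sell min(3,56)=3. stock: 56 - 3 = 53. total_sold = 27
  Event 6 (sale 14): sell min(14,53)=14. stock: 53 - 14 = 39. total_sold = 41
  Event 7 (restock 5): 39 + 5 = 44
  Event 8 (sale 1): sell min(1,44)=1. stock: 44 - 1 = 43. total_sold = 42
  Event 9 (restock 5): 43 + 5 = 48
  Event 10 (restock 33): 48 + 33 = 81
  Event 11 (sale 17): sell min(17,81)=17. stock: 81 - 17 = 64. total_sold = 59
  Event 12 (sale 5): sell min(5,64)=5. stock: 64 - 5 = 59. total_sold = 64
  Event 13 (restock 24): 59 + 24 = 83
  Event 14 (sale 21): sell min(21,83)=21. stock: 83 - 21 = 62. total_sold = 85
Final: stock = 62, total_sold = 85

Checking against threshold 10:
  After event 1: stock=78 > 10
  After event 2: stock=66 > 10
  After event 3: stock=54 > 10
  After event 4: stock=56 > 10
  After event 5: stock=53 > 10
  After event 6: stock=39 > 10
  After event 7: stock=44 > 10
  After event 8: stock=43 > 10
  After event 9: stock=48 > 10
  After event 10: stock=81 > 10
  After event 11: stock=64 > 10
  After event 12: stock=59 > 10
  After event 13: stock=83 > 10
  After event 14: stock=62 > 10
Alert events: []. Count = 0

Answer: 0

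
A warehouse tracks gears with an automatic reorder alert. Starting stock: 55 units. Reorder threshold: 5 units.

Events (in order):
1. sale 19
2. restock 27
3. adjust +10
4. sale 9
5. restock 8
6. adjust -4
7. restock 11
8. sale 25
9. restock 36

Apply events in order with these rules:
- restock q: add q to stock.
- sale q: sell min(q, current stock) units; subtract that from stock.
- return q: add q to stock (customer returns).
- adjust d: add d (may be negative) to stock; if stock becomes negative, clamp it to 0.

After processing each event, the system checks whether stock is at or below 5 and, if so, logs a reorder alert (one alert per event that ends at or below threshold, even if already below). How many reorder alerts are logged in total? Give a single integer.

Processing events:
Start: stock = 55
  Event 1 (sale 19): sell min(19,55)=19. stock: 55 - 19 = 36. total_sold = 19
  Event 2 (restock 27): 36 + 27 = 63
  Event 3 (adjust +10): 63 + 10 = 73
  Event 4 (sale 9): sell min(9,73)=9. stock: 73 - 9 = 64. total_sold = 28
  Event 5 (restock 8): 64 + 8 = 72
  Event 6 (adjust -4): 72 + -4 = 68
  Event 7 (restock 11): 68 + 11 = 79
  Event 8 (sale 25): sell min(25,79)=25. stock: 79 - 25 = 54. total_sold = 53
  Event 9 (restock 36): 54 + 36 = 90
Final: stock = 90, total_sold = 53

Checking against threshold 5:
  After event 1: stock=36 > 5
  After event 2: stock=63 > 5
  After event 3: stock=73 > 5
  After event 4: stock=64 > 5
  After event 5: stock=72 > 5
  After event 6: stock=68 > 5
  After event 7: stock=79 > 5
  After event 8: stock=54 > 5
  After event 9: stock=90 > 5
Alert events: []. Count = 0

Answer: 0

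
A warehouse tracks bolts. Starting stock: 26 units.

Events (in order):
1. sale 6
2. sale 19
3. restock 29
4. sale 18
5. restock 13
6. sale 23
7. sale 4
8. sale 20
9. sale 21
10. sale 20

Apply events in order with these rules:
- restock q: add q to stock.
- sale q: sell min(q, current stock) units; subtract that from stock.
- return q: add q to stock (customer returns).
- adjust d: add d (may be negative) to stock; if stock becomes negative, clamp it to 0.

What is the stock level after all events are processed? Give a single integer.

Answer: 0

Derivation:
Processing events:
Start: stock = 26
  Event 1 (sale 6): sell min(6,26)=6. stock: 26 - 6 = 20. total_sold = 6
  Event 2 (sale 19): sell min(19,20)=19. stock: 20 - 19 = 1. total_sold = 25
  Event 3 (restock 29): 1 + 29 = 30
  Event 4 (sale 18): sell min(18,30)=18. stock: 30 - 18 = 12. total_sold = 43
  Event 5 (restock 13): 12 + 13 = 25
  Event 6 (sale 23): sell min(23,25)=23. stock: 25 - 23 = 2. total_sold = 66
  Event 7 (sale 4): sell min(4,2)=2. stock: 2 - 2 = 0. total_sold = 68
  Event 8 (sale 20): sell min(20,0)=0. stock: 0 - 0 = 0. total_sold = 68
  Event 9 (sale 21): sell min(21,0)=0. stock: 0 - 0 = 0. total_sold = 68
  Event 10 (sale 20): sell min(20,0)=0. stock: 0 - 0 = 0. total_sold = 68
Final: stock = 0, total_sold = 68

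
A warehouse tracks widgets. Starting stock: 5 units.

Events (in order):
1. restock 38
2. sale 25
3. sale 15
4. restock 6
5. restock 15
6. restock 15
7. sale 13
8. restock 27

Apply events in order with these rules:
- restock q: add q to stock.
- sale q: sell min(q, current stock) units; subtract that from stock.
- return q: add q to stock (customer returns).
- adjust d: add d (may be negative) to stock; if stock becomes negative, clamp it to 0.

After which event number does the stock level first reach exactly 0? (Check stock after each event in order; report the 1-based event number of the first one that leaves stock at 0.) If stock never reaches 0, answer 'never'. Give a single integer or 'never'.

Answer: never

Derivation:
Processing events:
Start: stock = 5
  Event 1 (restock 38): 5 + 38 = 43
  Event 2 (sale 25): sell min(25,43)=25. stock: 43 - 25 = 18. total_sold = 25
  Event 3 (sale 15): sell min(15,18)=15. stock: 18 - 15 = 3. total_sold = 40
  Event 4 (restock 6): 3 + 6 = 9
  Event 5 (restock 15): 9 + 15 = 24
  Event 6 (restock 15): 24 + 15 = 39
  Event 7 (sale 13): sell min(13,39)=13. stock: 39 - 13 = 26. total_sold = 53
  Event 8 (restock 27): 26 + 27 = 53
Final: stock = 53, total_sold = 53

Stock never reaches 0.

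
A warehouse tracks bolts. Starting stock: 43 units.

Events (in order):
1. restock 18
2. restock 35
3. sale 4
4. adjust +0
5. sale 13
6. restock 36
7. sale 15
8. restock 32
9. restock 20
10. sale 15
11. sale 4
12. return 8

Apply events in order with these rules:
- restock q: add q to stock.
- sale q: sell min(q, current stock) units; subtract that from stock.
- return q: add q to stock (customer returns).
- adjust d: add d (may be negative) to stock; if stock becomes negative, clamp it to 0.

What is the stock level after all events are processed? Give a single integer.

Answer: 141

Derivation:
Processing events:
Start: stock = 43
  Event 1 (restock 18): 43 + 18 = 61
  Event 2 (restock 35): 61 + 35 = 96
  Event 3 (sale 4): sell min(4,96)=4. stock: 96 - 4 = 92. total_sold = 4
  Event 4 (adjust +0): 92 + 0 = 92
  Event 5 (sale 13): sell min(13,92)=13. stock: 92 - 13 = 79. total_sold = 17
  Event 6 (restock 36): 79 + 36 = 115
  Event 7 (sale 15): sell min(15,115)=15. stock: 115 - 15 = 100. total_sold = 32
  Event 8 (restock 32): 100 + 32 = 132
  Event 9 (restock 20): 132 + 20 = 152
  Event 10 (sale 15): sell min(15,152)=15. stock: 152 - 15 = 137. total_sold = 47
  Event 11 (sale 4): sell min(4,137)=4. stock: 137 - 4 = 133. total_sold = 51
  Event 12 (return 8): 133 + 8 = 141
Final: stock = 141, total_sold = 51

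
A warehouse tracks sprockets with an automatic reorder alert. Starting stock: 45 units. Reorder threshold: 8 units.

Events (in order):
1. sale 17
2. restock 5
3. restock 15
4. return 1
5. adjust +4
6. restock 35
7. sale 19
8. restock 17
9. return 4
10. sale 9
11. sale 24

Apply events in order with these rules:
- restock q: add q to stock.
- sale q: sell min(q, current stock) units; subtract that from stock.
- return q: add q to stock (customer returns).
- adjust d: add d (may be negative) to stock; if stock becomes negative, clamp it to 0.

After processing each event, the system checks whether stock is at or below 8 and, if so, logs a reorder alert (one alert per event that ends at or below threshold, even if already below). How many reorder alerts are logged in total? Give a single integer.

Processing events:
Start: stock = 45
  Event 1 (sale 17): sell min(17,45)=17. stock: 45 - 17 = 28. total_sold = 17
  Event 2 (restock 5): 28 + 5 = 33
  Event 3 (restock 15): 33 + 15 = 48
  Event 4 (return 1): 48 + 1 = 49
  Event 5 (adjust +4): 49 + 4 = 53
  Event 6 (restock 35): 53 + 35 = 88
  Event 7 (sale 19): sell min(19,88)=19. stock: 88 - 19 = 69. total_sold = 36
  Event 8 (restock 17): 69 + 17 = 86
  Event 9 (return 4): 86 + 4 = 90
  Event 10 (sale 9): sell min(9,90)=9. stock: 90 - 9 = 81. total_sold = 45
  Event 11 (sale 24): sell min(24,81)=24. stock: 81 - 24 = 57. total_sold = 69
Final: stock = 57, total_sold = 69

Checking against threshold 8:
  After event 1: stock=28 > 8
  After event 2: stock=33 > 8
  After event 3: stock=48 > 8
  After event 4: stock=49 > 8
  After event 5: stock=53 > 8
  After event 6: stock=88 > 8
  After event 7: stock=69 > 8
  After event 8: stock=86 > 8
  After event 9: stock=90 > 8
  After event 10: stock=81 > 8
  After event 11: stock=57 > 8
Alert events: []. Count = 0

Answer: 0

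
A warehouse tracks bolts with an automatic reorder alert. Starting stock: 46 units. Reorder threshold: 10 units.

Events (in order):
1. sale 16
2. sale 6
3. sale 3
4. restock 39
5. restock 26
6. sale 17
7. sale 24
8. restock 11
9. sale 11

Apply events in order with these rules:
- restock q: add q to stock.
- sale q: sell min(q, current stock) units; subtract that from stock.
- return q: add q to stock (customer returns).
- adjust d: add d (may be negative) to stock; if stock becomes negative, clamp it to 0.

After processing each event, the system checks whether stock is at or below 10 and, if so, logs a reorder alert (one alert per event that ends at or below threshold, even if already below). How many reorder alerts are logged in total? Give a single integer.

Answer: 0

Derivation:
Processing events:
Start: stock = 46
  Event 1 (sale 16): sell min(16,46)=16. stock: 46 - 16 = 30. total_sold = 16
  Event 2 (sale 6): sell min(6,30)=6. stock: 30 - 6 = 24. total_sold = 22
  Event 3 (sale 3): sell min(3,24)=3. stock: 24 - 3 = 21. total_sold = 25
  Event 4 (restock 39): 21 + 39 = 60
  Event 5 (restock 26): 60 + 26 = 86
  Event 6 (sale 17): sell min(17,86)=17. stock: 86 - 17 = 69. total_sold = 42
  Event 7 (sale 24): sell min(24,69)=24. stock: 69 - 24 = 45. total_sold = 66
  Event 8 (restock 11): 45 + 11 = 56
  Event 9 (sale 11): sell min(11,56)=11. stock: 56 - 11 = 45. total_sold = 77
Final: stock = 45, total_sold = 77

Checking against threshold 10:
  After event 1: stock=30 > 10
  After event 2: stock=24 > 10
  After event 3: stock=21 > 10
  After event 4: stock=60 > 10
  After event 5: stock=86 > 10
  After event 6: stock=69 > 10
  After event 7: stock=45 > 10
  After event 8: stock=56 > 10
  After event 9: stock=45 > 10
Alert events: []. Count = 0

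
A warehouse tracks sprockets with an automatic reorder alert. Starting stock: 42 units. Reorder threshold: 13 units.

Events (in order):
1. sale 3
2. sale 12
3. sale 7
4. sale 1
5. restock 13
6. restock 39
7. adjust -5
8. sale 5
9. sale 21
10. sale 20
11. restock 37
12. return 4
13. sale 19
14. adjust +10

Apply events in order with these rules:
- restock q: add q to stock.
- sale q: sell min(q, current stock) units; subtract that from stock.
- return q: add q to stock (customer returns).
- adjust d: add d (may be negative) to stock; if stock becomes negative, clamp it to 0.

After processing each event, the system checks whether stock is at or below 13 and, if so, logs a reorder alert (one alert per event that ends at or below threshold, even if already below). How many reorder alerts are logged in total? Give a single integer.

Answer: 0

Derivation:
Processing events:
Start: stock = 42
  Event 1 (sale 3): sell min(3,42)=3. stock: 42 - 3 = 39. total_sold = 3
  Event 2 (sale 12): sell min(12,39)=12. stock: 39 - 12 = 27. total_sold = 15
  Event 3 (sale 7): sell min(7,27)=7. stock: 27 - 7 = 20. total_sold = 22
  Event 4 (sale 1): sell min(1,20)=1. stock: 20 - 1 = 19. total_sold = 23
  Event 5 (restock 13): 19 + 13 = 32
  Event 6 (restock 39): 32 + 39 = 71
  Event 7 (adjust -5): 71 + -5 = 66
  Event 8 (sale 5): sell min(5,66)=5. stock: 66 - 5 = 61. total_sold = 28
  Event 9 (sale 21): sell min(21,61)=21. stock: 61 - 21 = 40. total_sold = 49
  Event 10 (sale 20): sell min(20,40)=20. stock: 40 - 20 = 20. total_sold = 69
  Event 11 (restock 37): 20 + 37 = 57
  Event 12 (return 4): 57 + 4 = 61
  Event 13 (sale 19): sell min(19,61)=19. stock: 61 - 19 = 42. total_sold = 88
  Event 14 (adjust +10): 42 + 10 = 52
Final: stock = 52, total_sold = 88

Checking against threshold 13:
  After event 1: stock=39 > 13
  After event 2: stock=27 > 13
  After event 3: stock=20 > 13
  After event 4: stock=19 > 13
  After event 5: stock=32 > 13
  After event 6: stock=71 > 13
  After event 7: stock=66 > 13
  After event 8: stock=61 > 13
  After event 9: stock=40 > 13
  After event 10: stock=20 > 13
  After event 11: stock=57 > 13
  After event 12: stock=61 > 13
  After event 13: stock=42 > 13
  After event 14: stock=52 > 13
Alert events: []. Count = 0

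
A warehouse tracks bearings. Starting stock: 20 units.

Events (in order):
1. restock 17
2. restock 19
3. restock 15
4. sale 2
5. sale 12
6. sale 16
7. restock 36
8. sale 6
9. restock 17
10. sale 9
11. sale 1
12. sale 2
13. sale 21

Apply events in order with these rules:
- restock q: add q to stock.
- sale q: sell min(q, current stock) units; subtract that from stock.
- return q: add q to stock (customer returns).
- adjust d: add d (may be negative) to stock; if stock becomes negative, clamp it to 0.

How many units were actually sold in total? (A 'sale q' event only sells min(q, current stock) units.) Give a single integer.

Answer: 69

Derivation:
Processing events:
Start: stock = 20
  Event 1 (restock 17): 20 + 17 = 37
  Event 2 (restock 19): 37 + 19 = 56
  Event 3 (restock 15): 56 + 15 = 71
  Event 4 (sale 2): sell min(2,71)=2. stock: 71 - 2 = 69. total_sold = 2
  Event 5 (sale 12): sell min(12,69)=12. stock: 69 - 12 = 57. total_sold = 14
  Event 6 (sale 16): sell min(16,57)=16. stock: 57 - 16 = 41. total_sold = 30
  Event 7 (restock 36): 41 + 36 = 77
  Event 8 (sale 6): sell min(6,77)=6. stock: 77 - 6 = 71. total_sold = 36
  Event 9 (restock 17): 71 + 17 = 88
  Event 10 (sale 9): sell min(9,88)=9. stock: 88 - 9 = 79. total_sold = 45
  Event 11 (sale 1): sell min(1,79)=1. stock: 79 - 1 = 78. total_sold = 46
  Event 12 (sale 2): sell min(2,78)=2. stock: 78 - 2 = 76. total_sold = 48
  Event 13 (sale 21): sell min(21,76)=21. stock: 76 - 21 = 55. total_sold = 69
Final: stock = 55, total_sold = 69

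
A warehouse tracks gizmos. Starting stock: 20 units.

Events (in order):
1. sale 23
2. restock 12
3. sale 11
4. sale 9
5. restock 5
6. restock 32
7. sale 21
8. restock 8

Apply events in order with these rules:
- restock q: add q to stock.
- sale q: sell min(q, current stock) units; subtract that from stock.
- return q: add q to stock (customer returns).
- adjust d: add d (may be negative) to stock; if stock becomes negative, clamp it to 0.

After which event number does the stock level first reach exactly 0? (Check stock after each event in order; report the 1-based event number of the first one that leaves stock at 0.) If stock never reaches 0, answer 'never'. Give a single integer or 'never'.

Answer: 1

Derivation:
Processing events:
Start: stock = 20
  Event 1 (sale 23): sell min(23,20)=20. stock: 20 - 20 = 0. total_sold = 20
  Event 2 (restock 12): 0 + 12 = 12
  Event 3 (sale 11): sell min(11,12)=11. stock: 12 - 11 = 1. total_sold = 31
  Event 4 (sale 9): sell min(9,1)=1. stock: 1 - 1 = 0. total_sold = 32
  Event 5 (restock 5): 0 + 5 = 5
  Event 6 (restock 32): 5 + 32 = 37
  Event 7 (sale 21): sell min(21,37)=21. stock: 37 - 21 = 16. total_sold = 53
  Event 8 (restock 8): 16 + 8 = 24
Final: stock = 24, total_sold = 53

First zero at event 1.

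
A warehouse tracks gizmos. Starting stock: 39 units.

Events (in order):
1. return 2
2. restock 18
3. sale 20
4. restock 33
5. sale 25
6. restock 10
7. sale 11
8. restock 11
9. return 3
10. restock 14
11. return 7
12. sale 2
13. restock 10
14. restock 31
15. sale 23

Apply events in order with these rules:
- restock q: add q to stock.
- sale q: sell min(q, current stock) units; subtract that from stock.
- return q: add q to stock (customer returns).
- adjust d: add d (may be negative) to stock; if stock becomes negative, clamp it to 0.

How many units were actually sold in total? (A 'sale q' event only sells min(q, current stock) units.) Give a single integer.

Answer: 81

Derivation:
Processing events:
Start: stock = 39
  Event 1 (return 2): 39 + 2 = 41
  Event 2 (restock 18): 41 + 18 = 59
  Event 3 (sale 20): sell min(20,59)=20. stock: 59 - 20 = 39. total_sold = 20
  Event 4 (restock 33): 39 + 33 = 72
  Event 5 (sale 25): sell min(25,72)=25. stock: 72 - 25 = 47. total_sold = 45
  Event 6 (restock 10): 47 + 10 = 57
  Event 7 (sale 11): sell min(11,57)=11. stock: 57 - 11 = 46. total_sold = 56
  Event 8 (restock 11): 46 + 11 = 57
  Event 9 (return 3): 57 + 3 = 60
  Event 10 (restock 14): 60 + 14 = 74
  Event 11 (return 7): 74 + 7 = 81
  Event 12 (sale 2): sell min(2,81)=2. stock: 81 - 2 = 79. total_sold = 58
  Event 13 (restock 10): 79 + 10 = 89
  Event 14 (restock 31): 89 + 31 = 120
  Event 15 (sale 23): sell min(23,120)=23. stock: 120 - 23 = 97. total_sold = 81
Final: stock = 97, total_sold = 81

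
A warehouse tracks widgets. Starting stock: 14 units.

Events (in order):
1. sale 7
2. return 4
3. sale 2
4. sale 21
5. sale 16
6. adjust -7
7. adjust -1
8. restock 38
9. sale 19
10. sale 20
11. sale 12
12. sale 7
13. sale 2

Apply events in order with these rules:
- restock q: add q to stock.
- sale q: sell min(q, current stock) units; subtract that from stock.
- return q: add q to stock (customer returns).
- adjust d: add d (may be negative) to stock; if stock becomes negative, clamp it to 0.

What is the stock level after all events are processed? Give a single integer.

Processing events:
Start: stock = 14
  Event 1 (sale 7): sell min(7,14)=7. stock: 14 - 7 = 7. total_sold = 7
  Event 2 (return 4): 7 + 4 = 11
  Event 3 (sale 2): sell min(2,11)=2. stock: 11 - 2 = 9. total_sold = 9
  Event 4 (sale 21): sell min(21,9)=9. stock: 9 - 9 = 0. total_sold = 18
  Event 5 (sale 16): sell min(16,0)=0. stock: 0 - 0 = 0. total_sold = 18
  Event 6 (adjust -7): 0 + -7 = 0 (clamped to 0)
  Event 7 (adjust -1): 0 + -1 = 0 (clamped to 0)
  Event 8 (restock 38): 0 + 38 = 38
  Event 9 (sale 19): sell min(19,38)=19. stock: 38 - 19 = 19. total_sold = 37
  Event 10 (sale 20): sell min(20,19)=19. stock: 19 - 19 = 0. total_sold = 56
  Event 11 (sale 12): sell min(12,0)=0. stock: 0 - 0 = 0. total_sold = 56
  Event 12 (sale 7): sell min(7,0)=0. stock: 0 - 0 = 0. total_sold = 56
  Event 13 (sale 2): sell min(2,0)=0. stock: 0 - 0 = 0. total_sold = 56
Final: stock = 0, total_sold = 56

Answer: 0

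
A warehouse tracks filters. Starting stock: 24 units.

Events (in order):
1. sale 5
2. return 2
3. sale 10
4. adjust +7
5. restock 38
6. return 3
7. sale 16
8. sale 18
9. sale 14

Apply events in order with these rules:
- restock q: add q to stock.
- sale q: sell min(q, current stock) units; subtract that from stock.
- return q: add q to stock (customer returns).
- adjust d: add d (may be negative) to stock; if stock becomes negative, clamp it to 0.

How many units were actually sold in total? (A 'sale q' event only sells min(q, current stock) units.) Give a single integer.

Answer: 63

Derivation:
Processing events:
Start: stock = 24
  Event 1 (sale 5): sell min(5,24)=5. stock: 24 - 5 = 19. total_sold = 5
  Event 2 (return 2): 19 + 2 = 21
  Event 3 (sale 10): sell min(10,21)=10. stock: 21 - 10 = 11. total_sold = 15
  Event 4 (adjust +7): 11 + 7 = 18
  Event 5 (restock 38): 18 + 38 = 56
  Event 6 (return 3): 56 + 3 = 59
  Event 7 (sale 16): sell min(16,59)=16. stock: 59 - 16 = 43. total_sold = 31
  Event 8 (sale 18): sell min(18,43)=18. stock: 43 - 18 = 25. total_sold = 49
  Event 9 (sale 14): sell min(14,25)=14. stock: 25 - 14 = 11. total_sold = 63
Final: stock = 11, total_sold = 63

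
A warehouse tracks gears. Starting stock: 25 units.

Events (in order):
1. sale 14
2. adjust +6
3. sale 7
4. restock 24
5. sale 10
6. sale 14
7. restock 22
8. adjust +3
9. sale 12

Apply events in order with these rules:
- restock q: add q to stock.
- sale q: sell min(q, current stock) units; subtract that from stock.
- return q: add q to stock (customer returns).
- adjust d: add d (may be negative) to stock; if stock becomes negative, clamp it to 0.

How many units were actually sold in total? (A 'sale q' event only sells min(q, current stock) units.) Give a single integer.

Answer: 57

Derivation:
Processing events:
Start: stock = 25
  Event 1 (sale 14): sell min(14,25)=14. stock: 25 - 14 = 11. total_sold = 14
  Event 2 (adjust +6): 11 + 6 = 17
  Event 3 (sale 7): sell min(7,17)=7. stock: 17 - 7 = 10. total_sold = 21
  Event 4 (restock 24): 10 + 24 = 34
  Event 5 (sale 10): sell min(10,34)=10. stock: 34 - 10 = 24. total_sold = 31
  Event 6 (sale 14): sell min(14,24)=14. stock: 24 - 14 = 10. total_sold = 45
  Event 7 (restock 22): 10 + 22 = 32
  Event 8 (adjust +3): 32 + 3 = 35
  Event 9 (sale 12): sell min(12,35)=12. stock: 35 - 12 = 23. total_sold = 57
Final: stock = 23, total_sold = 57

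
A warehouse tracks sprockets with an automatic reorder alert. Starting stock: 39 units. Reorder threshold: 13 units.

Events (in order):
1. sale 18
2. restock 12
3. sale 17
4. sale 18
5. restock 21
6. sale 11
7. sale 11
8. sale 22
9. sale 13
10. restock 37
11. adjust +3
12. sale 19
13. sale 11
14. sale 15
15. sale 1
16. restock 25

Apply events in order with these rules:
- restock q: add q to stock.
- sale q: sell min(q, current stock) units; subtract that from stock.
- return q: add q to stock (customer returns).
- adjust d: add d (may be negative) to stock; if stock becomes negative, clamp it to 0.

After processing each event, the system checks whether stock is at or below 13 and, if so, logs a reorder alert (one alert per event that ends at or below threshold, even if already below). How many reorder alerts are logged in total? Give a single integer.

Processing events:
Start: stock = 39
  Event 1 (sale 18): sell min(18,39)=18. stock: 39 - 18 = 21. total_sold = 18
  Event 2 (restock 12): 21 + 12 = 33
  Event 3 (sale 17): sell min(17,33)=17. stock: 33 - 17 = 16. total_sold = 35
  Event 4 (sale 18): sell min(18,16)=16. stock: 16 - 16 = 0. total_sold = 51
  Event 5 (restock 21): 0 + 21 = 21
  Event 6 (sale 11): sell min(11,21)=11. stock: 21 - 11 = 10. total_sold = 62
  Event 7 (sale 11): sell min(11,10)=10. stock: 10 - 10 = 0. total_sold = 72
  Event 8 (sale 22): sell min(22,0)=0. stock: 0 - 0 = 0. total_sold = 72
  Event 9 (sale 13): sell min(13,0)=0. stock: 0 - 0 = 0. total_sold = 72
  Event 10 (restock 37): 0 + 37 = 37
  Event 11 (adjust +3): 37 + 3 = 40
  Event 12 (sale 19): sell min(19,40)=19. stock: 40 - 19 = 21. total_sold = 91
  Event 13 (sale 11): sell min(11,21)=11. stock: 21 - 11 = 10. total_sold = 102
  Event 14 (sale 15): sell min(15,10)=10. stock: 10 - 10 = 0. total_sold = 112
  Event 15 (sale 1): sell min(1,0)=0. stock: 0 - 0 = 0. total_sold = 112
  Event 16 (restock 25): 0 + 25 = 25
Final: stock = 25, total_sold = 112

Checking against threshold 13:
  After event 1: stock=21 > 13
  After event 2: stock=33 > 13
  After event 3: stock=16 > 13
  After event 4: stock=0 <= 13 -> ALERT
  After event 5: stock=21 > 13
  After event 6: stock=10 <= 13 -> ALERT
  After event 7: stock=0 <= 13 -> ALERT
  After event 8: stock=0 <= 13 -> ALERT
  After event 9: stock=0 <= 13 -> ALERT
  After event 10: stock=37 > 13
  After event 11: stock=40 > 13
  After event 12: stock=21 > 13
  After event 13: stock=10 <= 13 -> ALERT
  After event 14: stock=0 <= 13 -> ALERT
  After event 15: stock=0 <= 13 -> ALERT
  After event 16: stock=25 > 13
Alert events: [4, 6, 7, 8, 9, 13, 14, 15]. Count = 8

Answer: 8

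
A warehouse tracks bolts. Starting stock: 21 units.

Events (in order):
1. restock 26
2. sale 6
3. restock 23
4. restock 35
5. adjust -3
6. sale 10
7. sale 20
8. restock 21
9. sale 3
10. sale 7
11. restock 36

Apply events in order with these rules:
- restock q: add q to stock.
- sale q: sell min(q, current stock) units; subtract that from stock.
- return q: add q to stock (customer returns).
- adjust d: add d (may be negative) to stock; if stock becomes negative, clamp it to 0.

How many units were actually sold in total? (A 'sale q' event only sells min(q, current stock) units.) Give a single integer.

Answer: 46

Derivation:
Processing events:
Start: stock = 21
  Event 1 (restock 26): 21 + 26 = 47
  Event 2 (sale 6): sell min(6,47)=6. stock: 47 - 6 = 41. total_sold = 6
  Event 3 (restock 23): 41 + 23 = 64
  Event 4 (restock 35): 64 + 35 = 99
  Event 5 (adjust -3): 99 + -3 = 96
  Event 6 (sale 10): sell min(10,96)=10. stock: 96 - 10 = 86. total_sold = 16
  Event 7 (sale 20): sell min(20,86)=20. stock: 86 - 20 = 66. total_sold = 36
  Event 8 (restock 21): 66 + 21 = 87
  Event 9 (sale 3): sell min(3,87)=3. stock: 87 - 3 = 84. total_sold = 39
  Event 10 (sale 7): sell min(7,84)=7. stock: 84 - 7 = 77. total_sold = 46
  Event 11 (restock 36): 77 + 36 = 113
Final: stock = 113, total_sold = 46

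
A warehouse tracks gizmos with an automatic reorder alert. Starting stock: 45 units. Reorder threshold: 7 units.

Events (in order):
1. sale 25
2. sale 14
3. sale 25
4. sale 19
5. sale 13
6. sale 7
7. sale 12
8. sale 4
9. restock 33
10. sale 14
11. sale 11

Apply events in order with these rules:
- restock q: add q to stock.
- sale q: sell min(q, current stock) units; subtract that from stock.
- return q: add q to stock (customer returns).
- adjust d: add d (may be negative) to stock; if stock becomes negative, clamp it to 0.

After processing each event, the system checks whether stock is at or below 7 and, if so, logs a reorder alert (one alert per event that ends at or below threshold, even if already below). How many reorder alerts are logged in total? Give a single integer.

Processing events:
Start: stock = 45
  Event 1 (sale 25): sell min(25,45)=25. stock: 45 - 25 = 20. total_sold = 25
  Event 2 (sale 14): sell min(14,20)=14. stock: 20 - 14 = 6. total_sold = 39
  Event 3 (sale 25): sell min(25,6)=6. stock: 6 - 6 = 0. total_sold = 45
  Event 4 (sale 19): sell min(19,0)=0. stock: 0 - 0 = 0. total_sold = 45
  Event 5 (sale 13): sell min(13,0)=0. stock: 0 - 0 = 0. total_sold = 45
  Event 6 (sale 7): sell min(7,0)=0. stock: 0 - 0 = 0. total_sold = 45
  Event 7 (sale 12): sell min(12,0)=0. stock: 0 - 0 = 0. total_sold = 45
  Event 8 (sale 4): sell min(4,0)=0. stock: 0 - 0 = 0. total_sold = 45
  Event 9 (restock 33): 0 + 33 = 33
  Event 10 (sale 14): sell min(14,33)=14. stock: 33 - 14 = 19. total_sold = 59
  Event 11 (sale 11): sell min(11,19)=11. stock: 19 - 11 = 8. total_sold = 70
Final: stock = 8, total_sold = 70

Checking against threshold 7:
  After event 1: stock=20 > 7
  After event 2: stock=6 <= 7 -> ALERT
  After event 3: stock=0 <= 7 -> ALERT
  After event 4: stock=0 <= 7 -> ALERT
  After event 5: stock=0 <= 7 -> ALERT
  After event 6: stock=0 <= 7 -> ALERT
  After event 7: stock=0 <= 7 -> ALERT
  After event 8: stock=0 <= 7 -> ALERT
  After event 9: stock=33 > 7
  After event 10: stock=19 > 7
  After event 11: stock=8 > 7
Alert events: [2, 3, 4, 5, 6, 7, 8]. Count = 7

Answer: 7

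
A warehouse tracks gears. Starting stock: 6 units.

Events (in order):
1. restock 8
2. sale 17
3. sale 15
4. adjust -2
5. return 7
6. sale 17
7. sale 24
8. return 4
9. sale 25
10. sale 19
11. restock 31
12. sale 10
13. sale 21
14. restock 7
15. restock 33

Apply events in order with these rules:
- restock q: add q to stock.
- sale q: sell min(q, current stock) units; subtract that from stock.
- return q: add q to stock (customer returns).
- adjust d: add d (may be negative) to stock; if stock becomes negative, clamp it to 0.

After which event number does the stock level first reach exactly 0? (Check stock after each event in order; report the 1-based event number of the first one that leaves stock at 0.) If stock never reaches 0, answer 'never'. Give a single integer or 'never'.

Processing events:
Start: stock = 6
  Event 1 (restock 8): 6 + 8 = 14
  Event 2 (sale 17): sell min(17,14)=14. stock: 14 - 14 = 0. total_sold = 14
  Event 3 (sale 15): sell min(15,0)=0. stock: 0 - 0 = 0. total_sold = 14
  Event 4 (adjust -2): 0 + -2 = 0 (clamped to 0)
  Event 5 (return 7): 0 + 7 = 7
  Event 6 (sale 17): sell min(17,7)=7. stock: 7 - 7 = 0. total_sold = 21
  Event 7 (sale 24): sell min(24,0)=0. stock: 0 - 0 = 0. total_sold = 21
  Event 8 (return 4): 0 + 4 = 4
  Event 9 (sale 25): sell min(25,4)=4. stock: 4 - 4 = 0. total_sold = 25
  Event 10 (sale 19): sell min(19,0)=0. stock: 0 - 0 = 0. total_sold = 25
  Event 11 (restock 31): 0 + 31 = 31
  Event 12 (sale 10): sell min(10,31)=10. stock: 31 - 10 = 21. total_sold = 35
  Event 13 (sale 21): sell min(21,21)=21. stock: 21 - 21 = 0. total_sold = 56
  Event 14 (restock 7): 0 + 7 = 7
  Event 15 (restock 33): 7 + 33 = 40
Final: stock = 40, total_sold = 56

First zero at event 2.

Answer: 2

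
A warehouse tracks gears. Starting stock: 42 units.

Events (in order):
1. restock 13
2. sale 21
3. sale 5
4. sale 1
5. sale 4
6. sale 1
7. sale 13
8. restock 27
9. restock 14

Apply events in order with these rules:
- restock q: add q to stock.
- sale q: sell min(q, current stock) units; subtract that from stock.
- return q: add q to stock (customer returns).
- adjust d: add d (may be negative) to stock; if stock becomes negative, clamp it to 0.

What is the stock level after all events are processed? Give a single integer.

Processing events:
Start: stock = 42
  Event 1 (restock 13): 42 + 13 = 55
  Event 2 (sale 21): sell min(21,55)=21. stock: 55 - 21 = 34. total_sold = 21
  Event 3 (sale 5): sell min(5,34)=5. stock: 34 - 5 = 29. total_sold = 26
  Event 4 (sale 1): sell min(1,29)=1. stock: 29 - 1 = 28. total_sold = 27
  Event 5 (sale 4): sell min(4,28)=4. stock: 28 - 4 = 24. total_sold = 31
  Event 6 (sale 1): sell min(1,24)=1. stock: 24 - 1 = 23. total_sold = 32
  Event 7 (sale 13): sell min(13,23)=13. stock: 23 - 13 = 10. total_sold = 45
  Event 8 (restock 27): 10 + 27 = 37
  Event 9 (restock 14): 37 + 14 = 51
Final: stock = 51, total_sold = 45

Answer: 51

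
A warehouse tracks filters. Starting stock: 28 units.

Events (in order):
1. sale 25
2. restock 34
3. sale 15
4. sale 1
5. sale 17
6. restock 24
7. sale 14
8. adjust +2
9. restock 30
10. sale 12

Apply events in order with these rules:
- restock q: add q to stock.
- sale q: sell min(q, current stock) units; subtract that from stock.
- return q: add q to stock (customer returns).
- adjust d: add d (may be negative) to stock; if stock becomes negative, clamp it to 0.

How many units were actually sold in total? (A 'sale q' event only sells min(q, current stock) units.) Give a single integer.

Processing events:
Start: stock = 28
  Event 1 (sale 25): sell min(25,28)=25. stock: 28 - 25 = 3. total_sold = 25
  Event 2 (restock 34): 3 + 34 = 37
  Event 3 (sale 15): sell min(15,37)=15. stock: 37 - 15 = 22. total_sold = 40
  Event 4 (sale 1): sell min(1,22)=1. stock: 22 - 1 = 21. total_sold = 41
  Event 5 (sale 17): sell min(17,21)=17. stock: 21 - 17 = 4. total_sold = 58
  Event 6 (restock 24): 4 + 24 = 28
  Event 7 (sale 14): sell min(14,28)=14. stock: 28 - 14 = 14. total_sold = 72
  Event 8 (adjust +2): 14 + 2 = 16
  Event 9 (restock 30): 16 + 30 = 46
  Event 10 (sale 12): sell min(12,46)=12. stock: 46 - 12 = 34. total_sold = 84
Final: stock = 34, total_sold = 84

Answer: 84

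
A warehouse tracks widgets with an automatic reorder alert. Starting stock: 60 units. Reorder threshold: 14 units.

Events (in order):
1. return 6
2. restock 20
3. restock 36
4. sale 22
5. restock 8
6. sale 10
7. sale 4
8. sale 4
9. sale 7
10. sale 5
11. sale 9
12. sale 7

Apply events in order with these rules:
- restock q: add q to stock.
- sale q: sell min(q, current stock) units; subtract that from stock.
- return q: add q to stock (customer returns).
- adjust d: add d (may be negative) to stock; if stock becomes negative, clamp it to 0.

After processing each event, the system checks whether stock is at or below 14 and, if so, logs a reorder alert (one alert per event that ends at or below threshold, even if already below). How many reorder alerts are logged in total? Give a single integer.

Processing events:
Start: stock = 60
  Event 1 (return 6): 60 + 6 = 66
  Event 2 (restock 20): 66 + 20 = 86
  Event 3 (restock 36): 86 + 36 = 122
  Event 4 (sale 22): sell min(22,122)=22. stock: 122 - 22 = 100. total_sold = 22
  Event 5 (restock 8): 100 + 8 = 108
  Event 6 (sale 10): sell min(10,108)=10. stock: 108 - 10 = 98. total_sold = 32
  Event 7 (sale 4): sell min(4,98)=4. stock: 98 - 4 = 94. total_sold = 36
  Event 8 (sale 4): sell min(4,94)=4. stock: 94 - 4 = 90. total_sold = 40
  Event 9 (sale 7): sell min(7,90)=7. stock: 90 - 7 = 83. total_sold = 47
  Event 10 (sale 5): sell min(5,83)=5. stock: 83 - 5 = 78. total_sold = 52
  Event 11 (sale 9): sell min(9,78)=9. stock: 78 - 9 = 69. total_sold = 61
  Event 12 (sale 7): sell min(7,69)=7. stock: 69 - 7 = 62. total_sold = 68
Final: stock = 62, total_sold = 68

Checking against threshold 14:
  After event 1: stock=66 > 14
  After event 2: stock=86 > 14
  After event 3: stock=122 > 14
  After event 4: stock=100 > 14
  After event 5: stock=108 > 14
  After event 6: stock=98 > 14
  After event 7: stock=94 > 14
  After event 8: stock=90 > 14
  After event 9: stock=83 > 14
  After event 10: stock=78 > 14
  After event 11: stock=69 > 14
  After event 12: stock=62 > 14
Alert events: []. Count = 0

Answer: 0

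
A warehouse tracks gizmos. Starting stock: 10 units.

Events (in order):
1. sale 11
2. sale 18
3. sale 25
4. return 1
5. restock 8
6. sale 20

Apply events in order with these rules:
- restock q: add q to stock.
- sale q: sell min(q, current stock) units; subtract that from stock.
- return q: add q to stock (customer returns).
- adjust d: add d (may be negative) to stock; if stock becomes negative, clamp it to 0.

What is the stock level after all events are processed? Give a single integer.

Answer: 0

Derivation:
Processing events:
Start: stock = 10
  Event 1 (sale 11): sell min(11,10)=10. stock: 10 - 10 = 0. total_sold = 10
  Event 2 (sale 18): sell min(18,0)=0. stock: 0 - 0 = 0. total_sold = 10
  Event 3 (sale 25): sell min(25,0)=0. stock: 0 - 0 = 0. total_sold = 10
  Event 4 (return 1): 0 + 1 = 1
  Event 5 (restock 8): 1 + 8 = 9
  Event 6 (sale 20): sell min(20,9)=9. stock: 9 - 9 = 0. total_sold = 19
Final: stock = 0, total_sold = 19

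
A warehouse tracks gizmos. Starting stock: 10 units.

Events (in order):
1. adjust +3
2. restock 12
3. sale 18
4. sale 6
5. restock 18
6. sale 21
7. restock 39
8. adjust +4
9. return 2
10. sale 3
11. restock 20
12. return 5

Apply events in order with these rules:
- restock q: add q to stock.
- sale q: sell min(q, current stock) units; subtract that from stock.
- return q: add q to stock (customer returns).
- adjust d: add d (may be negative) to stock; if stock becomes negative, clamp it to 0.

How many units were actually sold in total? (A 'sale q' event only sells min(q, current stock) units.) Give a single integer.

Processing events:
Start: stock = 10
  Event 1 (adjust +3): 10 + 3 = 13
  Event 2 (restock 12): 13 + 12 = 25
  Event 3 (sale 18): sell min(18,25)=18. stock: 25 - 18 = 7. total_sold = 18
  Event 4 (sale 6): sell min(6,7)=6. stock: 7 - 6 = 1. total_sold = 24
  Event 5 (restock 18): 1 + 18 = 19
  Event 6 (sale 21): sell min(21,19)=19. stock: 19 - 19 = 0. total_sold = 43
  Event 7 (restock 39): 0 + 39 = 39
  Event 8 (adjust +4): 39 + 4 = 43
  Event 9 (return 2): 43 + 2 = 45
  Event 10 (sale 3): sell min(3,45)=3. stock: 45 - 3 = 42. total_sold = 46
  Event 11 (restock 20): 42 + 20 = 62
  Event 12 (return 5): 62 + 5 = 67
Final: stock = 67, total_sold = 46

Answer: 46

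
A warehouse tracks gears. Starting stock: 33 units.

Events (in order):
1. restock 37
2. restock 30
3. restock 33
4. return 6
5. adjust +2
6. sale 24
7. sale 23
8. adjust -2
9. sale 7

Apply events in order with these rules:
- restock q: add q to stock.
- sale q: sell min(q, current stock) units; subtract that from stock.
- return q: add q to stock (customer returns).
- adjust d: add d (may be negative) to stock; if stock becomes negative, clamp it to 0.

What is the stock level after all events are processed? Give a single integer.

Answer: 85

Derivation:
Processing events:
Start: stock = 33
  Event 1 (restock 37): 33 + 37 = 70
  Event 2 (restock 30): 70 + 30 = 100
  Event 3 (restock 33): 100 + 33 = 133
  Event 4 (return 6): 133 + 6 = 139
  Event 5 (adjust +2): 139 + 2 = 141
  Event 6 (sale 24): sell min(24,141)=24. stock: 141 - 24 = 117. total_sold = 24
  Event 7 (sale 23): sell min(23,117)=23. stock: 117 - 23 = 94. total_sold = 47
  Event 8 (adjust -2): 94 + -2 = 92
  Event 9 (sale 7): sell min(7,92)=7. stock: 92 - 7 = 85. total_sold = 54
Final: stock = 85, total_sold = 54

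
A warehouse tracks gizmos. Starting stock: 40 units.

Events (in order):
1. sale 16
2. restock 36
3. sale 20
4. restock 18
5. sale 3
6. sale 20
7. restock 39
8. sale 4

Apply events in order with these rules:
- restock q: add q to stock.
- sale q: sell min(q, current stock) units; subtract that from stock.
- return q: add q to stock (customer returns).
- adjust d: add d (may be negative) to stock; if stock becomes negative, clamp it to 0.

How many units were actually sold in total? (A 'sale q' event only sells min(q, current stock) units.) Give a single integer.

Answer: 63

Derivation:
Processing events:
Start: stock = 40
  Event 1 (sale 16): sell min(16,40)=16. stock: 40 - 16 = 24. total_sold = 16
  Event 2 (restock 36): 24 + 36 = 60
  Event 3 (sale 20): sell min(20,60)=20. stock: 60 - 20 = 40. total_sold = 36
  Event 4 (restock 18): 40 + 18 = 58
  Event 5 (sale 3): sell min(3,58)=3. stock: 58 - 3 = 55. total_sold = 39
  Event 6 (sale 20): sell min(20,55)=20. stock: 55 - 20 = 35. total_sold = 59
  Event 7 (restock 39): 35 + 39 = 74
  Event 8 (sale 4): sell min(4,74)=4. stock: 74 - 4 = 70. total_sold = 63
Final: stock = 70, total_sold = 63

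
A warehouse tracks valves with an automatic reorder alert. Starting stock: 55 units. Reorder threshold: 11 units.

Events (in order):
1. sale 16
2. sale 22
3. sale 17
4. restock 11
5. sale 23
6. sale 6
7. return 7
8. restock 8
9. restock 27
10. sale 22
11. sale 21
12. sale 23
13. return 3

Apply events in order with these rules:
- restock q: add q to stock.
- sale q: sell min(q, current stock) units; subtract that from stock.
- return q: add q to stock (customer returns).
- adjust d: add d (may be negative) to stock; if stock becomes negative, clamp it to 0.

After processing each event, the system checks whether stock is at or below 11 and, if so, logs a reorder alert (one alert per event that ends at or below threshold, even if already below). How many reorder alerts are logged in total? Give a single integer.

Processing events:
Start: stock = 55
  Event 1 (sale 16): sell min(16,55)=16. stock: 55 - 16 = 39. total_sold = 16
  Event 2 (sale 22): sell min(22,39)=22. stock: 39 - 22 = 17. total_sold = 38
  Event 3 (sale 17): sell min(17,17)=17. stock: 17 - 17 = 0. total_sold = 55
  Event 4 (restock 11): 0 + 11 = 11
  Event 5 (sale 23): sell min(23,11)=11. stock: 11 - 11 = 0. total_sold = 66
  Event 6 (sale 6): sell min(6,0)=0. stock: 0 - 0 = 0. total_sold = 66
  Event 7 (return 7): 0 + 7 = 7
  Event 8 (restock 8): 7 + 8 = 15
  Event 9 (restock 27): 15 + 27 = 42
  Event 10 (sale 22): sell min(22,42)=22. stock: 42 - 22 = 20. total_sold = 88
  Event 11 (sale 21): sell min(21,20)=20. stock: 20 - 20 = 0. total_sold = 108
  Event 12 (sale 23): sell min(23,0)=0. stock: 0 - 0 = 0. total_sold = 108
  Event 13 (return 3): 0 + 3 = 3
Final: stock = 3, total_sold = 108

Checking against threshold 11:
  After event 1: stock=39 > 11
  After event 2: stock=17 > 11
  After event 3: stock=0 <= 11 -> ALERT
  After event 4: stock=11 <= 11 -> ALERT
  After event 5: stock=0 <= 11 -> ALERT
  After event 6: stock=0 <= 11 -> ALERT
  After event 7: stock=7 <= 11 -> ALERT
  After event 8: stock=15 > 11
  After event 9: stock=42 > 11
  After event 10: stock=20 > 11
  After event 11: stock=0 <= 11 -> ALERT
  After event 12: stock=0 <= 11 -> ALERT
  After event 13: stock=3 <= 11 -> ALERT
Alert events: [3, 4, 5, 6, 7, 11, 12, 13]. Count = 8

Answer: 8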